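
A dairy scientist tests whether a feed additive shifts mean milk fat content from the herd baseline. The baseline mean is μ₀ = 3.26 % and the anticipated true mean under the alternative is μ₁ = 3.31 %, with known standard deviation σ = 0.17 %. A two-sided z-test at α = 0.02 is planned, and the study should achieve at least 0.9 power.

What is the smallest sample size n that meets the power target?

Standardized effect: d = |μ₁ − μ₀| / σ = |3.31 − 3.26| / 0.17 = 0.2941
For power 0.9 need Φ(δ − z_{0.01}) = 0.9, so δ = z_{0.01} + z_{0.10} = 2.326 + 1.282 = 3.608.
(Ignoring the negligible lower-tail rejection probability gives the usual closed-form inversion.)
δ = d·√n ⇒ n = (δ/d)² = (3.608 / 0.2941)² = 150.48.
Rounding up, n = 151.

n = 151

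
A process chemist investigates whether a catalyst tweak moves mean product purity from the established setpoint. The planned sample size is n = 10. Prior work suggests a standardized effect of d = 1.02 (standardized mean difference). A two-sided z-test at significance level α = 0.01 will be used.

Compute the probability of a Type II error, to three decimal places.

Noncentrality parameter: δ = d·√n = 1.02 × √10 = 3.2255
Critical value for a two-sided test at α = 0.01: z_{α/2} = 2.576.
Power = Φ(δ − 2.576) + Φ(−δ − 2.576) = Φ(0.650) + Φ(-5.801) = 0.7421 + 0.0000 = 0.7421.
Type II error: β = 1 − power = 1 − 0.7421 = 0.2579.

β ≈ 0.258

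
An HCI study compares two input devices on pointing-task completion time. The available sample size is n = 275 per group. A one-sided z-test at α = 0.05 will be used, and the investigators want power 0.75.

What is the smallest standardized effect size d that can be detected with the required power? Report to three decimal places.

Need Φ(δ − 1.645) = 0.75, so δ = 1.645 + 0.674 = 2.319.
δ = d·√(n/2) ⇒ d = δ/√(n/2) = 2.319/√(275/2) = 0.1978.

d ≈ 0.198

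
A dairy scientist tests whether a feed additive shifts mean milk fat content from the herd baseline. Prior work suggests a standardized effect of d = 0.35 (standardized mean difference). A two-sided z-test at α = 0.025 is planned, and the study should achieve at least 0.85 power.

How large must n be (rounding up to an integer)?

n = 88

For power 0.85 need Φ(δ − z_{0.0125}) = 0.85, so δ = z_{0.0125} + z_{0.15} = 2.241 + 1.036 = 3.278.
(For δ > 0 the lower-tail rejection region contributes negligibly to power, so the one-term inversion is standard.)
δ = d·√n ⇒ n = (δ/d)² = (3.278 / 0.35)² = 87.71.
Rounding up, n = 88.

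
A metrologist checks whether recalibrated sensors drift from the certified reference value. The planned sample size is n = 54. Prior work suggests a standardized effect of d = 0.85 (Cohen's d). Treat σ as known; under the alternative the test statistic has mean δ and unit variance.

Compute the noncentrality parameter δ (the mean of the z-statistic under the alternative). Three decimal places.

δ = d·√n = 0.85 × √54 = 6.2462

δ ≈ 6.246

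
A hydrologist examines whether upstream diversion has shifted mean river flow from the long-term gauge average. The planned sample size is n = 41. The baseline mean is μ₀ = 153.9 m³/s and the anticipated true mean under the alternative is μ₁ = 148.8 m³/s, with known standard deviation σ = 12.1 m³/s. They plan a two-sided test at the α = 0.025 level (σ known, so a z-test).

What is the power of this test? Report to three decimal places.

Standardized effect: d = |μ₁ − μ₀| / σ = |148.8 − 153.9| / 12.1 = 0.4215
Noncentrality parameter: δ = d·√n = 0.4215 × √41 = 2.6988
Two-sided α = 0.025 → critical value z_{0.0125} = 2.241.
Power = Φ(δ − 2.241) + Φ(−δ − 2.241) = Φ(0.457) + Φ(-4.940) = 0.6763 + 0.0000 = 0.6763.

Power ≈ 0.676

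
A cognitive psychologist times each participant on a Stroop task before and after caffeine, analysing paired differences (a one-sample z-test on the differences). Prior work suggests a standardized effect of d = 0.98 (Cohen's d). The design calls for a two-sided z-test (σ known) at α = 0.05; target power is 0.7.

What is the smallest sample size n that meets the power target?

For power 0.7 need Φ(δ − z_{0.025}) = 0.7, so δ = z_{0.025} + z_{0.30} = 1.960 + 0.524 = 2.484.
(Ignoring the negligible lower-tail rejection probability gives the usual closed-form inversion.)
δ = d·√n ⇒ n = (δ/d)² = (2.484 / 0.98)² = 6.43.
Round up to the next whole unit.

n = 7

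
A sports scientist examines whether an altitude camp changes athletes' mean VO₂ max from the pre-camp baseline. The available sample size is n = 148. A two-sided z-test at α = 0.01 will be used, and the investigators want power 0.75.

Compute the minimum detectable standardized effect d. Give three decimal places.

d ≈ 0.267

Need Φ(δ − 2.576) = 0.75, so δ = 2.576 + 0.674 = 3.250.
(Lower-tail contribution to power is negligible for δ > 0.)
δ = d·√n ⇒ d = δ/√n = 3.250/√148 = 0.2672.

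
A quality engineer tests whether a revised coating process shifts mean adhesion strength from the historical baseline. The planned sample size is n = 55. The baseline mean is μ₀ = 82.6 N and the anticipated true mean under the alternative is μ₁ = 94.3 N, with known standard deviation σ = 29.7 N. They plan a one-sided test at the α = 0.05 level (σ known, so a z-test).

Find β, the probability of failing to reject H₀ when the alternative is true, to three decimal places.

β ≈ 0.101

Standardized effect: d = |μ₁ − μ₀| / σ = |94.3 − 82.6| / 29.7 = 0.3939
Noncentrality parameter: δ = d·√n = 0.3939 × √55 = 2.9215
One-sided α = 0.05 → critical value z_{0.05} = 1.645.
Power = Φ(δ − 1.645) = Φ(1.277) = 0.8991.
Type II error: β = 1 − power = 1 − 0.8991 = 0.1009.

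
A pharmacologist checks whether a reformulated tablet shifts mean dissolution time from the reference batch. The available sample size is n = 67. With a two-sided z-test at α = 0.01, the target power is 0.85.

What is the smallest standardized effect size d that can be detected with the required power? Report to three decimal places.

Required noncentrality: δ = z_{0.005} + z_{0.15} = 2.576 + 1.036 = 3.612.
(Lower-tail contribution to power is negligible for δ > 0.)
δ = d·√n ⇒ d = δ/√n = 3.612/√67 = 0.4413.

d ≈ 0.441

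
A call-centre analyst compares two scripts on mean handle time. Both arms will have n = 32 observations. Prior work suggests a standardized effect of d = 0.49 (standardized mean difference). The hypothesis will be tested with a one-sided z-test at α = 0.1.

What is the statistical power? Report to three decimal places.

Noncentrality parameter: δ = d·√(n/2) = 0.49 × √(32/2) = 1.9600
One-sided α = 0.1 → critical value z_{0.1} = 1.282.
Power = P(Z > 1.282 − δ) = Φ(0.678) = 0.7513.

Power ≈ 0.751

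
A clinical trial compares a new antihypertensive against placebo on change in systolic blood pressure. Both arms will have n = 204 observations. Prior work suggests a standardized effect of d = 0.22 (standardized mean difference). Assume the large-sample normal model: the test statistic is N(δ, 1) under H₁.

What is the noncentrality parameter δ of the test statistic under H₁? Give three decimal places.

δ ≈ 2.222

The noncentrality parameter scales effect size by the design's sample-size factor: δ = d·√(n/2) = 0.22 × √(204/2) = 2.2219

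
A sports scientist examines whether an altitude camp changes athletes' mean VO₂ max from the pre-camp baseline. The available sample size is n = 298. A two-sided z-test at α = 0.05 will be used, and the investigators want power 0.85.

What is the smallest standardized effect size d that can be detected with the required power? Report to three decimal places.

Required noncentrality: δ = z_{0.025} + z_{0.15} = 1.960 + 1.036 = 2.996.
(The second rejection-region term Φ(−δ − z_{α/2}) is negligible and dropped.)
δ = d·√n ⇒ d = δ/√n = 2.996/√298 = 0.1736.

d ≈ 0.174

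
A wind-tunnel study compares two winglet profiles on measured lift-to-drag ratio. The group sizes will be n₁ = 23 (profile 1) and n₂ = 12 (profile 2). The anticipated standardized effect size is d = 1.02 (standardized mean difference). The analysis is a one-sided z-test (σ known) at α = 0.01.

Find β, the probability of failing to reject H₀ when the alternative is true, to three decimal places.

Noncentrality parameter: δ = d / √(1/n₁ + 1/n₂) = 1.02 / √(1/23 + 1/12) = 2.8643
One-sided α = 0.01 → critical value z_{0.01} = 2.326.
Power = P(Z > 2.326 − δ) = Φ(0.538) = 0.7047.
Type II error: β = 1 − power = 1 − 0.7047 = 0.2953.

β ≈ 0.295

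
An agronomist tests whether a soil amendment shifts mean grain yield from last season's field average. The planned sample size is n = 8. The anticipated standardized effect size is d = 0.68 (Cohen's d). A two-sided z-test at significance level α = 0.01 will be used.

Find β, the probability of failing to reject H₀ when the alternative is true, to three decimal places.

β ≈ 0.743

Noncentrality parameter: δ = d·√n = 0.68 × √8 = 1.9233
Critical value for a two-sided test at α = 0.01: z_{α/2} = 2.576.
Power = Φ(δ − 2.576) + Φ(−δ − 2.576) = Φ(-0.652) + Φ(-4.499) = 0.2570 + 0.0000 = 0.2570.
Type II error: β = 1 − power = 1 − 0.2570 = 0.7430.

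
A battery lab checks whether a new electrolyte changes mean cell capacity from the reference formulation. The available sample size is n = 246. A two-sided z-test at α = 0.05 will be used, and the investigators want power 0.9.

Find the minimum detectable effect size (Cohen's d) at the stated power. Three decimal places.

Need Φ(δ − 1.960) = 0.9, so δ = 1.960 + 1.282 = 3.242.
(The second rejection-region term Φ(−δ − z_{α/2}) is negligible and dropped.)
δ = d·√n ⇒ d = δ/√n = 3.242/√246 = 0.2067.

d ≈ 0.207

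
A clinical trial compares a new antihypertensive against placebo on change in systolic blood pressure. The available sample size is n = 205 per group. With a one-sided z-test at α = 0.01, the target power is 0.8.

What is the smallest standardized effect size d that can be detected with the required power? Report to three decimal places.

Need Φ(δ − 2.326) = 0.8, so δ = 2.326 + 0.842 = 3.168.
δ = d·√(n/2) ⇒ d = δ/√(n/2) = 3.168/√(205/2) = 0.3129.

d ≈ 0.313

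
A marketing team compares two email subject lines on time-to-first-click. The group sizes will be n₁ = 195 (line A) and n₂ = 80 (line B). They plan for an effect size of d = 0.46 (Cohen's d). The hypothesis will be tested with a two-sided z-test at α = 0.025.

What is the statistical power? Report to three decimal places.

Power ≈ 0.889

Noncentrality parameter: δ = d / √(1/n₁ + 1/n₂) = 0.46 / √(1/195 + 1/80) = 3.4646
Critical value for a two-sided test at α = 0.025: z_{α/2} = 2.241.
Power = Φ(δ − 2.241) + Φ(−δ − 2.241) = Φ(1.223) + Φ(-5.706) = 0.8894 + 0.0000 = 0.8894.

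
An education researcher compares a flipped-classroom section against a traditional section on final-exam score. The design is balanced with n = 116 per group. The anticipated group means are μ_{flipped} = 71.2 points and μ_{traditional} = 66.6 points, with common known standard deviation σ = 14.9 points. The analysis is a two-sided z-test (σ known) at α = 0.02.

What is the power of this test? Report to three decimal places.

Power ≈ 0.510

Standardized effect: d = |μ_{flipped} − μ_{traditional}| / σ = |71.2 − 66.6| / 14.9 = 0.3087
Noncentrality parameter: δ = d·√(n/2) = 0.3087 × √(116/2) = 2.3512
Two-sided α = 0.02 → critical value z_{0.01} = 2.326.
Power = Φ(δ − 2.326) + Φ(−δ − 2.326) = Φ(0.025) + Φ(-4.678) = 0.5099 + 0.0000 = 0.5099.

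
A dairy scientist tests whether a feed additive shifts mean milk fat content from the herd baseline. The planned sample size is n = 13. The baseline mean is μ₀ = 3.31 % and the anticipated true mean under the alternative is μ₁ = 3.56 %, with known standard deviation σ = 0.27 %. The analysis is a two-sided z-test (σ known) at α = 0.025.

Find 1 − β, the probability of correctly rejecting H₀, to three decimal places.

Standardized effect: d = |μ₁ − μ₀| / σ = |3.56 − 3.31| / 0.27 = 0.9259
Noncentrality parameter: λ = d·√n = 0.9259 × √13 = 3.3385
Two-sided α = 0.025 → critical value z_{0.0125} = 2.241.
Power = Φ(λ − 2.241) + Φ(−λ − 2.241) = Φ(1.097) + Φ(-5.580) = 0.8637 + 0.0000 = 0.8637.

Power ≈ 0.864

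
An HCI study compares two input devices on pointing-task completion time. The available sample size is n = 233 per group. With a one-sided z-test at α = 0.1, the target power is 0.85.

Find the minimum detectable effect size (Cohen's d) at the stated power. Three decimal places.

Required noncentrality: δ = z_{0.1} + z_{0.15} = 1.282 + 1.036 = 2.318.
δ = d·√(n/2) ⇒ d = δ/√(n/2) = 2.318/√(233/2) = 0.2148.

d ≈ 0.215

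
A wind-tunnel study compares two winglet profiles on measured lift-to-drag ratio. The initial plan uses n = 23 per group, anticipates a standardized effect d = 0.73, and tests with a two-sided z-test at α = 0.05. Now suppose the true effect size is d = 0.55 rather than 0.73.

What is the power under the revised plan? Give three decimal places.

With d = 0.55: δ = d·√(n/2) = 0.55 × √(23/2) = 1.8651. Critical value z_{0.025} = 1.960.
Revised power = Φ(δ − 1.960) + Φ(−δ − 1.960) = Φ(-0.095) + Φ(-3.825) = 0.4622 + 0.0001 = 0.4623.

Power ≈ 0.462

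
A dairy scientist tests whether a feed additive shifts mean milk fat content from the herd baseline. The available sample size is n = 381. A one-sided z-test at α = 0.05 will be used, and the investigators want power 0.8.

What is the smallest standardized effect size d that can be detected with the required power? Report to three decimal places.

Required noncentrality: δ = z_{0.05} + z_{0.20} = 1.645 + 0.842 = 2.486.
δ = d·√n ⇒ d = δ/√n = 2.486/√381 = 0.1274.

d ≈ 0.127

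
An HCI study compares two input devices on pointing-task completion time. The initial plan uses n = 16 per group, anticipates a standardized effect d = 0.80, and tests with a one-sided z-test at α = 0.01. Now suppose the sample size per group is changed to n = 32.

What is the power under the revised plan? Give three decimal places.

With n = 32 per group: δ = d·√(n/2) = 0.80 × √(32/2) = 3.2000. Critical value z_{0.01} = 2.326.
Revised power = P(Z > 2.326 − δ) = Φ(0.874) = 0.8088.

Power ≈ 0.809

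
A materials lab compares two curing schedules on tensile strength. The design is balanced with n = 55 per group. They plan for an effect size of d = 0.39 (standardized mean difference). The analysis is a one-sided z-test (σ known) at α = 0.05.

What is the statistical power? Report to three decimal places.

Noncentrality parameter: δ = d·√(n/2) = 0.39 × √(55/2) = 2.0452
One-sided α = 0.05 → critical value z_{0.05} = 1.645.
Power = Φ(δ − 1.645) = Φ(0.400) = 0.6555.

Power ≈ 0.656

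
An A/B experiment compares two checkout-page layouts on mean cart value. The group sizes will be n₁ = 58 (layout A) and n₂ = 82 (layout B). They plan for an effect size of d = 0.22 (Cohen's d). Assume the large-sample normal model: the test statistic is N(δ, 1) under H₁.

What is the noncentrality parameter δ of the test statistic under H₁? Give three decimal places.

The noncentrality parameter scales effect size by the design's sample-size factor: δ = d / √(1/n₁ + 1/n₂) = 0.22 / √(1/58 + 1/82) = 1.2823

δ ≈ 1.282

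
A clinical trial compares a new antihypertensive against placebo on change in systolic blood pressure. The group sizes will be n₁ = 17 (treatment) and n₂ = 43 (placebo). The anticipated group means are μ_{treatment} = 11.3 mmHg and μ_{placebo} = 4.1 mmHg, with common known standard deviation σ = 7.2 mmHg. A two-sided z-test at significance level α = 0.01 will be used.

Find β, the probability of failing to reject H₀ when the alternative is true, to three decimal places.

β ≈ 0.180

Standardized effect: d = |μ_{treatment} − μ_{placebo}| / σ = |11.3 − 4.1| / 7.2 = 1.0000
Noncentrality parameter: δ = d / √(1/n₁ + 1/n₂) = 1.0000 / √(1/17 + 1/43) = 3.4905
Critical value for a two-sided test at α = 0.01: z_{α/2} = 2.576.
Power = Φ(δ − 2.576) + Φ(−δ − 2.576) = Φ(0.915) + Φ(-6.066) = 0.8198 + 0.0000 = 0.8198.
Type II error: β = 1 − power = 1 − 0.8198 = 0.1802.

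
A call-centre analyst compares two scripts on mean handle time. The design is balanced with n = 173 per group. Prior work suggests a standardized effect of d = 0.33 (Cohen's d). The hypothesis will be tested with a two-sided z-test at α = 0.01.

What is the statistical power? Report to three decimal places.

Power ≈ 0.689

Noncentrality parameter: δ = d·√(n/2) = 0.33 × √(173/2) = 3.0692
Two-sided α = 0.01 → critical value z_{0.005} = 2.576.
Power = Φ(δ − 2.576) + Φ(−δ − 2.576) = Φ(0.493) + Φ(-5.645) = 0.6891 + 0.0000 = 0.6891.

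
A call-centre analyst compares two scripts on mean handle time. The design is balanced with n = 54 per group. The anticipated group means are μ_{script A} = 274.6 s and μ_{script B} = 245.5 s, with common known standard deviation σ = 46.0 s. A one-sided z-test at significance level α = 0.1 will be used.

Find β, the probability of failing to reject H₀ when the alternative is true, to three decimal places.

Standardized effect: d = |μ_{script A} − μ_{script B}| / σ = |274.6 − 245.5| / 46.0 = 0.6326
Noncentrality parameter: δ = d·√(n/2) = 0.6326 × √(54/2) = 3.2871
Critical value for a one-sided test at α = 0.1: z_α = 1.282.
Power = Φ(δ − 1.282) = Φ(2.006) = 0.9775.
Type II error: β = 1 − power = 1 − 0.9775 = 0.0225.

β ≈ 0.022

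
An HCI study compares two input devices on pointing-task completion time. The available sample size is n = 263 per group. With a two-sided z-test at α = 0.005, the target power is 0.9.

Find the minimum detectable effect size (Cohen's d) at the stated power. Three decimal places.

d ≈ 0.357

Required noncentrality: δ = z_{0.0025} + z_{0.10} = 2.807 + 1.282 = 4.089.
(The second rejection-region term Φ(−δ − z_{α/2}) is negligible and dropped.)
δ = d·√(n/2) ⇒ d = δ/√(n/2) = 4.089/√(263/2) = 0.3565.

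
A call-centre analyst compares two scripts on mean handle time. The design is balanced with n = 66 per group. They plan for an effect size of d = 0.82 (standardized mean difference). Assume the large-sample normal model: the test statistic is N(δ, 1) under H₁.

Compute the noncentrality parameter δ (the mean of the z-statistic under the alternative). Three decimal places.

δ ≈ 4.711

δ = d·√(n/2) = 0.82 × √(66/2) = 4.7105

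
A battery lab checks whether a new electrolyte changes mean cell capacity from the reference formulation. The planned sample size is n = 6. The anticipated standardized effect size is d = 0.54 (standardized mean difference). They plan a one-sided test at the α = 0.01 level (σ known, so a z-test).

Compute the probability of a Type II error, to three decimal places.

β ≈ 0.842

Noncentrality parameter: δ = d·√n = 0.54 × √6 = 1.3227
Critical value for a one-sided test at α = 0.01: z_α = 2.326.
Power = P(Z > 2.326 − δ) = Φ(-1.004) = 0.1578.
Type II error: β = 1 − power = 1 − 0.1578 = 0.8422.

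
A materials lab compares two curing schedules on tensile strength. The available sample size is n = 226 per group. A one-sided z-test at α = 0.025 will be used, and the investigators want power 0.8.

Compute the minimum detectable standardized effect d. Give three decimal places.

Required noncentrality: δ = z_{0.025} + z_{0.20} = 1.960 + 0.842 = 2.802.
δ = d·√(n/2) ⇒ d = δ/√(n/2) = 2.802/√(226/2) = 0.2636.

d ≈ 0.264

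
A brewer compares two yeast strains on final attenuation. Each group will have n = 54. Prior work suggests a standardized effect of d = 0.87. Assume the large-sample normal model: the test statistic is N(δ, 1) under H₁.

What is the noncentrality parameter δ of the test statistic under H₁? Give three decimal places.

δ ≈ 4.521

δ = d·√(n/2) = 0.87 × √(54/2) = 4.5207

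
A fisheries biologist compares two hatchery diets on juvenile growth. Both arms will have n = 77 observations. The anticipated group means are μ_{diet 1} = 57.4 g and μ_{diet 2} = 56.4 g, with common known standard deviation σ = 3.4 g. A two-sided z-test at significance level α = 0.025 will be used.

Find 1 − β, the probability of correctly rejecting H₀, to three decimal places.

Power ≈ 0.339

Standardized effect: d = |μ_{diet 1} − μ_{diet 2}| / σ = |57.4 − 56.4| / 3.4 = 0.2941
Noncentrality parameter: λ = d·√(n/2) = 0.2941 × √(77/2) = 1.8250
Two-sided α = 0.025 → critical value z_{0.0125} = 2.241.
Power = Φ(λ − 2.241) + Φ(−λ − 2.241) = Φ(-0.416) + Φ(-4.066) = 0.3385 + 0.0000 = 0.3386.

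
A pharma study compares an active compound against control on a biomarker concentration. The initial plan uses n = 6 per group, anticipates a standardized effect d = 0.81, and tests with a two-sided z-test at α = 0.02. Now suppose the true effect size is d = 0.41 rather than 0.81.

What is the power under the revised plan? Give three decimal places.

Power ≈ 0.054

With d = 0.41: δ = d·√(n/2) = 0.41 × √(6/2) = 0.7101. Critical value z_{0.01} = 2.326.
Revised power = Φ(δ − 2.326) + Φ(−δ − 2.326) = Φ(-1.616) + Φ(-3.036) = 0.0530 + 0.0012 = 0.0542.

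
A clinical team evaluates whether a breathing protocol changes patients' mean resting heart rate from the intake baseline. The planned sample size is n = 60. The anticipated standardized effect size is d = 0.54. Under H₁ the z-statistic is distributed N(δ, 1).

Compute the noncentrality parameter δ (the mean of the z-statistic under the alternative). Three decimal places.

δ = d·√n = 0.54 × √60 = 4.1828

δ ≈ 4.183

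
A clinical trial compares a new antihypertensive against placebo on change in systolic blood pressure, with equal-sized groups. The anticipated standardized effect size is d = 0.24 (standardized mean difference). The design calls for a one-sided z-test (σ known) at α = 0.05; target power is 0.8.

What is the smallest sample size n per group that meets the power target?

n = 215 per group

Set Φ(δ − 1.645) = 0.8; then δ − 1.645 = Φ⁻¹(0.8) = 0.842, giving δ = 2.486.
δ = d·√(n/2) ⇒ n = 2(δ/d)² = 2 × (2.486 / 0.24)² = 214.67.
Round up to the next whole unit.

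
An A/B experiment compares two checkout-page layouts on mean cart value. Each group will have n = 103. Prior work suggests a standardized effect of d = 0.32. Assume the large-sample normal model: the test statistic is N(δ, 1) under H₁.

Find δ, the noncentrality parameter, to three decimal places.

δ ≈ 2.296

δ = d·√(n/2) = 0.32 × √(103/2) = 2.2964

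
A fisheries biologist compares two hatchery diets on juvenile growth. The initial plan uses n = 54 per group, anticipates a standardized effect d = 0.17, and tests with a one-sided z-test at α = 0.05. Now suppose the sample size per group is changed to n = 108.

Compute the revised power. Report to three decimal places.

Power ≈ 0.346

With n = 108 per group: δ = d·√(n/2) = 0.17 × √(108/2) = 1.2492. Critical value z_{0.05} = 1.645.
Revised power = P(Z > 1.645 − δ) = Φ(-0.396) = 0.3462.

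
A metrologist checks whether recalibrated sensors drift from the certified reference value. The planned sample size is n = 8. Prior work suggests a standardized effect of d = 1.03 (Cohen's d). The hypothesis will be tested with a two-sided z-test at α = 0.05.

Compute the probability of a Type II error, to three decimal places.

β ≈ 0.170

Noncentrality parameter: δ = d·√n = 1.03 × √8 = 2.9133
Critical value for a two-sided test at α = 0.05: z_{α/2} = 1.960.
Power = Φ(δ − 1.960) + Φ(−δ − 1.960) = Φ(0.953) + Φ(-4.873) = 0.8298 + 0.0000 = 0.8298.
Type II error: β = 1 − power = 1 − 0.8298 = 0.1702.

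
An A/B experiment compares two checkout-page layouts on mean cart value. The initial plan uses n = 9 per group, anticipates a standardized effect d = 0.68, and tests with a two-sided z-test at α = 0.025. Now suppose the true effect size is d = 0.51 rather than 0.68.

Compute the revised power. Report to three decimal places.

Power ≈ 0.124

With d = 0.51: δ = d·√(n/2) = 0.51 × √(9/2) = 1.0819. Critical value z_{0.0125} = 2.241.
Revised power = Φ(δ − 2.241) + Φ(−δ − 2.241) = Φ(-1.160) + Φ(-3.323) = 0.1231 + 0.0004 = 0.1236.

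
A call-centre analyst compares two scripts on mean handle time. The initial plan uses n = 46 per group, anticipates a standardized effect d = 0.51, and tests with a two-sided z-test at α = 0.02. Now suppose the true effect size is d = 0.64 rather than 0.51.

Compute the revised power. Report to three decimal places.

Power ≈ 0.771

With d = 0.64: δ = d·√(n/2) = 0.64 × √(46/2) = 3.0693. Critical value z_{0.01} = 2.326.
Revised power = Φ(δ − 2.326) + Φ(−δ − 2.326) = Φ(0.743) + Φ(-5.396) = 0.7713 + 0.0000 = 0.7713.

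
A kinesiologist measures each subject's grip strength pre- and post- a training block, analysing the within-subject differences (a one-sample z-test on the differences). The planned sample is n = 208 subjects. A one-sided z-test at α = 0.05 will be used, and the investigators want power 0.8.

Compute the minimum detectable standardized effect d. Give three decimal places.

d ≈ 0.172

Required noncentrality: δ = z_{0.05} + z_{0.20} = 1.645 + 0.842 = 2.486.
δ = d·√n ⇒ d = δ/√n = 2.486/√208 = 0.1724.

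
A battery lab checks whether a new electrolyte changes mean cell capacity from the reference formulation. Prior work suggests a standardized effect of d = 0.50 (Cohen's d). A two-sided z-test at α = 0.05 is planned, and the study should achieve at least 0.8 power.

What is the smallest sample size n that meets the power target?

n = 32

Set Φ(δ − 1.960) = 0.8; then δ − 1.960 = Φ⁻¹(0.8) = 0.842, giving δ = 2.802.
(The Φ(−δ − z_{α/2}) term is vanishingly small for δ > 0 and is dropped in the standard sample-size formula.)
δ = d·√n ⇒ n = (δ/d)² = (2.802 / 0.50)² = 31.40.
Rounding up, n = 32.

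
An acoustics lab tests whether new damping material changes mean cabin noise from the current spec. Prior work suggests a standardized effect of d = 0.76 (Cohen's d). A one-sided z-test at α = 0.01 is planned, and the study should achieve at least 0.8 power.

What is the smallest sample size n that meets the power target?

Set Φ(δ − 2.326) = 0.8; then δ − 2.326 = Φ⁻¹(0.8) = 0.842, giving δ = 3.168.
δ = d·√n ⇒ n = (δ/d)² = (3.168 / 0.76)² = 17.38.
Round up to the next whole unit.

n = 18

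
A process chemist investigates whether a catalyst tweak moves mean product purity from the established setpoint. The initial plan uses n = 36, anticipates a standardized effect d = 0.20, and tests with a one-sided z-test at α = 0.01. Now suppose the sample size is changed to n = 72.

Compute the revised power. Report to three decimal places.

Power ≈ 0.265

With n = 72: δ = d·√n = 0.20 × √72 = 1.6971. Critical value z_{0.01} = 2.326.
Revised power = P(Z > 2.326 − δ) = Φ(-0.629) = 0.2646.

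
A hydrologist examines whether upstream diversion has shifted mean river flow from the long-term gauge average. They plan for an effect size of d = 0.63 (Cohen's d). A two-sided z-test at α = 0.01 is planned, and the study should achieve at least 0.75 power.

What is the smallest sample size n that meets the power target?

For power 0.75 need Φ(δ − z_{0.005}) = 0.75, so δ = z_{0.005} + z_{0.25} = 2.576 + 0.674 = 3.250.
(For δ > 0 the lower-tail rejection region contributes negligibly to power, so the one-term inversion is standard.)
δ = d·√n ⇒ n = (δ/d)² = (3.250 / 0.63)² = 26.62.
Round up to the next whole unit.

n = 27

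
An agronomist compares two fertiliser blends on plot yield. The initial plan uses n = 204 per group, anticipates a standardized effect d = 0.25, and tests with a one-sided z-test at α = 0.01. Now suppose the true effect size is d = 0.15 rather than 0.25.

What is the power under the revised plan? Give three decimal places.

With d = 0.15: δ = d·√(n/2) = 0.15 × √(204/2) = 1.5149. Critical value z_{0.01} = 2.326.
Revised power = Φ(δ − 2.326) = Φ(-0.811) = 0.2086.

Power ≈ 0.209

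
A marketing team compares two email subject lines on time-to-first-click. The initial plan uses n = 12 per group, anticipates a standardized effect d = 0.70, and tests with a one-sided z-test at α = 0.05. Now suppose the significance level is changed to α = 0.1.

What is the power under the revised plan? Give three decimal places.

δ = d·√(n/2) = 0.70 × √(12/2) = 1.7146 (unchanged). New critical value: z_{0.1} = 1.282.
Revised power = P(Z > 1.282 − δ) = Φ(0.433) = 0.6675.

Power ≈ 0.668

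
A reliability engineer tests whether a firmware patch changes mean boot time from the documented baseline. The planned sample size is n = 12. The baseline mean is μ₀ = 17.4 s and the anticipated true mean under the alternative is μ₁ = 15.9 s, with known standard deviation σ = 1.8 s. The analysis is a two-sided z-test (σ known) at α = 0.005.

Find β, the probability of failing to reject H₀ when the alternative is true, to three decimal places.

β ≈ 0.468

Standardized effect: d = |μ₁ − μ₀| / σ = |15.9 − 17.4| / 1.8 = 0.8333
Noncentrality parameter: δ = d·√n = 0.8333 × √12 = 2.8868
Critical value for a two-sided test at α = 0.005: z_{α/2} = 2.807.
Power = Φ(δ − 2.807) + Φ(−δ − 2.807) = Φ(0.080) + Φ(-5.694) = 0.5318 + 0.0000 = 0.5318.
Type II error: β = 1 − power = 1 − 0.5318 = 0.4682.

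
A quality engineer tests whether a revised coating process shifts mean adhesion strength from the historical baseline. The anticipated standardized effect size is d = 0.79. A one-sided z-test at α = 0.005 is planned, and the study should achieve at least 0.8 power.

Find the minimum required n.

For power 0.8 need Φ(δ − z_{0.005}) = 0.8, so δ = z_{0.005} + z_{0.20} = 2.576 + 0.842 = 3.417.
δ = d·√n ⇒ n = (δ/d)² = (3.417 / 0.79)² = 18.71.
Round up to the next whole unit.

n = 19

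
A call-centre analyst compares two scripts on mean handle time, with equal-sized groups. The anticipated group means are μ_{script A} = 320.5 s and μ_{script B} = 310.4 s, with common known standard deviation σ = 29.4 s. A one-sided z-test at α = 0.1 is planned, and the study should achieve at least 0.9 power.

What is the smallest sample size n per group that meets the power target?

Standardized effect: d = |μ_{script A} − μ_{script B}| / σ = |320.5 − 310.4| / 29.4 = 0.3435
Set Φ(δ − 1.282) = 0.9; then δ − 1.282 = Φ⁻¹(0.9) = 1.282, giving δ = 2.563.
δ = d·√(n/2) ⇒ n = 2(δ/d)² = 2 × (2.563 / 0.3435)² = 111.33.
Round up to the next whole unit.

n = 112 per group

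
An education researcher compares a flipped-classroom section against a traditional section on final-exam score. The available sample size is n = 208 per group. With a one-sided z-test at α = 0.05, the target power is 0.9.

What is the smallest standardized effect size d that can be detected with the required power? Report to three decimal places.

d ≈ 0.287

Need Φ(δ − 1.645) = 0.9, so δ = 1.645 + 1.282 = 2.926.
δ = d·√(n/2) ⇒ d = δ/√(n/2) = 2.926/√(208/2) = 0.2870.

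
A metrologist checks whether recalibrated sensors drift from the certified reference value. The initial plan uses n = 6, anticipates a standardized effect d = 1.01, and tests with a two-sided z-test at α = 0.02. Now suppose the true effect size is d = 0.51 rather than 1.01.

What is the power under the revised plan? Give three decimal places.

Power ≈ 0.141

With d = 0.51: δ = d·√n = 0.51 × √6 = 1.2492. Critical value z_{0.01} = 2.326.
Revised power = Φ(δ − 2.326) + Φ(−δ − 2.326) = Φ(-1.077) + Φ(-3.576) = 0.1407 + 0.0002 = 0.1409.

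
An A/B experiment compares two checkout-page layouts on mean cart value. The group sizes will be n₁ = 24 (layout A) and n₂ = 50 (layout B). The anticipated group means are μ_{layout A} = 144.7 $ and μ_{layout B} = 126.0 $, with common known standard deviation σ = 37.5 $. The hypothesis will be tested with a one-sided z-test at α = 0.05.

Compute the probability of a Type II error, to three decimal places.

β ≈ 0.358

Standardized effect: d = |μ_{layout A} − μ_{layout B}| / σ = |144.7 − 126.0| / 37.5 = 0.4987
Noncentrality parameter: δ = d / √(1/n₁ + 1/n₂) = 0.4987 / √(1/24 + 1/50) = 2.0081
Critical value for a one-sided test at α = 0.05: z_α = 1.645.
Power = Φ(δ − 1.645) = Φ(0.363) = 0.6418.
Type II error: β = 1 − power = 1 − 0.6418 = 0.3582.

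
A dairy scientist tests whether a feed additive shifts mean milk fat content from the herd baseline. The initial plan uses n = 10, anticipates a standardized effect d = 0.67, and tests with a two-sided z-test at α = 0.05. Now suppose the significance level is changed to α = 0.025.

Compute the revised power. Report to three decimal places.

δ = d·√n = 0.67 × √10 = 2.1187 (unchanged). New critical value: z_{0.0125} = 2.241.
Revised power = Φ(δ − 2.241) + Φ(−δ − 2.241) = Φ(-0.123) + Φ(-4.360) = 0.4512 + 0.0000 = 0.4512.

Power ≈ 0.451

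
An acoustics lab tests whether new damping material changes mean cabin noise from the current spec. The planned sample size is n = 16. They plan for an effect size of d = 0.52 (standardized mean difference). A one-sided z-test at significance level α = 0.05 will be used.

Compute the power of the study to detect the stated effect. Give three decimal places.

Power ≈ 0.668

Noncentrality parameter: δ = d·√n = 0.52 × √16 = 2.0800
One-sided α = 0.05 → critical value z_{0.05} = 1.645.
Power = Φ(δ − 1.645) = Φ(0.435) = 0.6683.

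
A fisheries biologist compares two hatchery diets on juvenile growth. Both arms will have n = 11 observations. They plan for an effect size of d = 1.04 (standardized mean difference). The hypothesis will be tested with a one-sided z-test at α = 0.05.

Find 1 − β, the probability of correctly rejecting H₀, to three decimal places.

Noncentrality parameter: δ = d·√(n/2) = 1.04 × √(11/2) = 2.4390
Critical value for a one-sided test at α = 0.05: z_α = 1.645.
Power = Φ(δ − 1.645) = Φ(0.794) = 0.7864.

Power ≈ 0.786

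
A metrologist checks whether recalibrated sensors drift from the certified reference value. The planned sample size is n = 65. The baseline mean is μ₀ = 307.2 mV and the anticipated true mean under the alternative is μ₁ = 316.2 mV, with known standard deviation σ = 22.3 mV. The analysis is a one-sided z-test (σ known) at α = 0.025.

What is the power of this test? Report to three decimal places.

Power ≈ 0.902

Standardized effect: d = |μ₁ − μ₀| / σ = |316.2 − 307.2| / 22.3 = 0.4036
Noncentrality parameter: δ = d·√n = 0.4036 × √65 = 3.2538
One-sided α = 0.025 → critical value z_{0.025} = 1.960.
Power = Φ(δ − 1.960) = Φ(1.294) = 0.9021.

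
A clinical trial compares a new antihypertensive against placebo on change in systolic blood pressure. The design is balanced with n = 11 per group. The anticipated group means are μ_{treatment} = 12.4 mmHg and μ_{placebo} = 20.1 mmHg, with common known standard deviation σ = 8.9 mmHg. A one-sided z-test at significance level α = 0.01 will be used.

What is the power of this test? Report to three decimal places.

Standardized effect: d = |μ_{treatment} − μ_{placebo}| / σ = |12.4 − 20.1| / 8.9 = 0.8652
Noncentrality parameter: δ = d·√(n/2) = 0.8652 × √(11/2) = 2.0290
One-sided α = 0.01 → critical value z_{0.01} = 2.326.
Power = Φ(δ − 2.326) = Φ(-0.297) = 0.3831.

Power ≈ 0.383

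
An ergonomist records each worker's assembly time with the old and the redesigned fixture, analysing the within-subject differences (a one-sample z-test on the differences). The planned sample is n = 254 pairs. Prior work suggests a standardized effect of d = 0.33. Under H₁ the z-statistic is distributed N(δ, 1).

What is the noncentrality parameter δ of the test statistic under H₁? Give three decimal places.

δ = d·√n = 0.33 × √254 = 5.2593

δ ≈ 5.259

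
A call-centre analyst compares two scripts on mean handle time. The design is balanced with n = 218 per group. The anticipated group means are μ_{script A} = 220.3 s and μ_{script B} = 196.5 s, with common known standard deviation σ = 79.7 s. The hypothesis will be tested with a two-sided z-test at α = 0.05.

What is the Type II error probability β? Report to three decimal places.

β ≈ 0.123

Standardized effect: d = |μ_{script A} − μ_{script B}| / σ = |220.3 − 196.5| / 79.7 = 0.2986
Noncentrality parameter: δ = d·√(n/2) = 0.2986 × √(218/2) = 3.1177
Critical value for a two-sided test at α = 0.05: z_{α/2} = 1.960.
Power = Φ(δ − 1.960) + Φ(−δ − 1.960) = Φ(1.158) + Φ(-5.078) = 0.8765 + 0.0000 = 0.8765.
Type II error: β = 1 − power = 1 − 0.8765 = 0.1235.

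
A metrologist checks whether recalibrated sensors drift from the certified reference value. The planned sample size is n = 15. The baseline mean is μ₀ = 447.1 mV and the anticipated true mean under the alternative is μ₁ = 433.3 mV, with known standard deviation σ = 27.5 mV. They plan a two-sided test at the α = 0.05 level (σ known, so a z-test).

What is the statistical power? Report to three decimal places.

Standardized effect: d = |μ₁ − μ₀| / σ = |433.3 − 447.1| / 27.5 = 0.5018
Noncentrality parameter: δ = d·√n = 0.5018 × √15 = 1.9435
Two-sided α = 0.05 → critical value z_{0.025} = 1.960.
Power = Φ(δ − 1.960) + Φ(−δ − 1.960) = Φ(-0.016) + Φ(-3.903) = 0.4934 + 0.0000 = 0.4935.

Power ≈ 0.493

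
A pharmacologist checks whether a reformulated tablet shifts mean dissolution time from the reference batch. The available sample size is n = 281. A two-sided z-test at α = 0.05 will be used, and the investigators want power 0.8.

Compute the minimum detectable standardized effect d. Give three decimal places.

d ≈ 0.167

Required noncentrality: δ = z_{0.025} + z_{0.20} = 1.960 + 0.842 = 2.802.
(The second rejection-region term Φ(−δ − z_{α/2}) is negligible and dropped.)
δ = d·√n ⇒ d = δ/√n = 2.802/√281 = 0.1671.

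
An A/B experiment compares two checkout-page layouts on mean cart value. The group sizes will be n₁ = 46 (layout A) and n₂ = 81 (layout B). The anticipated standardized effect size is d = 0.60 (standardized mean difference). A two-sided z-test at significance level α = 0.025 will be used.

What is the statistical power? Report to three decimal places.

Power ≈ 0.843

Noncentrality parameter: δ = d / √(1/n₁ + 1/n₂) = 0.60 / √(1/46 + 1/81) = 3.2499
Two-sided α = 0.025 → critical value z_{0.0125} = 2.241.
Power = Φ(δ − 2.241) + Φ(−δ − 2.241) = Φ(1.009) + Φ(-5.491) = 0.8434 + 0.0000 = 0.8434.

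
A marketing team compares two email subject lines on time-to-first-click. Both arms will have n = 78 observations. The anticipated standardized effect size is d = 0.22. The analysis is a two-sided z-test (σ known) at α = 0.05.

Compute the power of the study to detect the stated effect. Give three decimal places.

Power ≈ 0.279

Noncentrality parameter: λ = d·√(n/2) = 0.22 × √(78/2) = 1.3739
Critical value for a two-sided test at α = 0.05: z_{α/2} = 1.960.
Power = Φ(λ − 1.960) + Φ(−λ − 1.960) = Φ(-0.586) + Φ(-3.334) = 0.2789 + 0.0004 = 0.2793.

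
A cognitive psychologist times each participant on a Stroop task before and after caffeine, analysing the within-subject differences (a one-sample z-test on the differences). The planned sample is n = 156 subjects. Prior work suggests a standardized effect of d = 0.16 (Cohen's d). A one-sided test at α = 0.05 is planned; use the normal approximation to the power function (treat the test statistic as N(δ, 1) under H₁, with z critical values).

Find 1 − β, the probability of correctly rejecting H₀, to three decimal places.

Power ≈ 0.638

Noncentrality parameter: λ = d·√n = 0.16 × √156 = 1.9984
One-sided α = 0.05 → critical value z_{0.05} = 1.645.
Power = Φ(λ − 1.645) = Φ(0.354) = 0.6382.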